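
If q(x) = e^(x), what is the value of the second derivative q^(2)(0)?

1

From the series, [x^2] q = 1/2; multiply by 2! = 2 to get 1.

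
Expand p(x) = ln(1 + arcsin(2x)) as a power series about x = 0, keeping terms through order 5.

Compose series: expand the inner function first, then feed it into the outer expansion.
p(0) = 0
p′(0) = 2
p′′(0) = -4
p′′′(0) = 24
p^(4)(0) = -160
p^(5)(0) = 1696

212*x^5/15 - 20*x^4/3 + 4*x^3 - 2*x^2 + 2*x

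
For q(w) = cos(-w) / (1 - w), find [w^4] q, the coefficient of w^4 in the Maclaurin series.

13/24

Use 1/(1 - r) = Σ r^k on the denominator, then take the Cauchy product.
q(0) = 1
q′(0) = 1
q′′(0) = 1
q′′′(0) = 3
q^(4)(0) = 13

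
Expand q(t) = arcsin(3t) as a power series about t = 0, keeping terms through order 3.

9*t^3/2 + 3*t

q(0) = 0
q′(0) = 3
q′′(0) = 0
q′′′(0) = 27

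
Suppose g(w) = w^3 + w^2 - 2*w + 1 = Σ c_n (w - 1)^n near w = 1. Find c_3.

1

g(1) = 1
g′(1) = 3
g′′(1) = 8
g′′′(1) = 6
So c_3 = g′′′(1)/3! = 1.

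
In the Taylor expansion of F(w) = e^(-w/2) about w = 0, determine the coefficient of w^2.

1/8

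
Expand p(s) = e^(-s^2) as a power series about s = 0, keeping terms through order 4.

s^4/2 - s^2 + 1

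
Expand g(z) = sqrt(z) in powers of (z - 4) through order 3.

(z - 4)^3/512 - (z - 4)^2/64 + (z - 4)/4 + 2

[(z - 4)^0] = 2;  [(z - 4)^1] = 1/4;  [(z - 4)^2] = -1/64;  [(z - 4)^3] = 1/512.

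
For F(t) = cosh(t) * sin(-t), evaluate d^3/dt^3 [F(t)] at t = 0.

-2

Expand each factor separately, then convolve coefficients.
From the series, [t^3] F = -1/3; multiply by 3! = 6 to get -2.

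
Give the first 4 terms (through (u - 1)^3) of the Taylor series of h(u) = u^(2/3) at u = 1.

4*(u - 1)^3/81 - (u - 1)^2/9 + 2*(u - 1)/3 + 1

h(1) = 1
h′(1) = 2/3
h′′(1) = -2/9
h′′′(1) = 8/27
The Taylor polynomial is Σ h^(k)(1)/k! · (u - 1)^k.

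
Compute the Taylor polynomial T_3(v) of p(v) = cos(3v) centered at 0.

1 - 9*v^2/2

p(0) = 1
p′(0) = 0
p′′(0) = -9
p′′′(0) = 0
The Taylor polynomial is Σ p^(k)(0)/k! · v^k.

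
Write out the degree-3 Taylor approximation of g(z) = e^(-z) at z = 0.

g(0) = 1
g′(0) = -1
g′′(0) = 1
g′′′(0) = -1
The Taylor polynomial is Σ g^(k)(0)/k! · z^k.

-z^3/6 + z^2/2 - z + 1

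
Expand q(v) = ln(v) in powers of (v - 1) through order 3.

Differentiate repeatedly and evaluate at the center.
q(1) = 0
q′(1) = 1
q′′(1) = -1
q′′′(1) = 2
Then c_k = q^(k)(1)/k! gives each Taylor coefficient.

(v - 1)^3/3 - (v - 1)^2/2 + (v - 1)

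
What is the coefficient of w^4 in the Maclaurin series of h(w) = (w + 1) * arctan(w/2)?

-1/24

Shift and add copies of the series according to the polynomial's terms.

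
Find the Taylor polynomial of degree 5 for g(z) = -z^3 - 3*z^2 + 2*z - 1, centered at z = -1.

-(z + 1)^3 + 5*(z + 1) - 5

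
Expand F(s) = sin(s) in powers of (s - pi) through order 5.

-(s - pi)^5/120 + (s - pi)^3/6 - (s - pi)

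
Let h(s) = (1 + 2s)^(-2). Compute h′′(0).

The coefficient of s^2 in the expansion is 12, so h′′(0) = 2! * (12) = 24.

24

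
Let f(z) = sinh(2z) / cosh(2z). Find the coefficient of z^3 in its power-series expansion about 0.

-8/3

Invert the denominator's series and multiply.
f(0) = 0
f′(0) = 2
f′′(0) = 0
f′′′(0) = -16
So c_3 = f′′′(0)/3! = -8/3.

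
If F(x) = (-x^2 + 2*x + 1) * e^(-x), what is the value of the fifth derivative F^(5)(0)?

Distribute the polynomial across the series and collect like powers.
The coefficient of x^5 in the expansion is 29/120, so F^(5)(0) = 5! * (29/120) = 29.

29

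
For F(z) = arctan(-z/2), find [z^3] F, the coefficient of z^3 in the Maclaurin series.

1/24

F(0) = 0
F′(0) = -1/2
F′′(0) = 0
F′′′(0) = 1/4
Then c_k = F^(k)(0)/k! gives each Taylor coefficient.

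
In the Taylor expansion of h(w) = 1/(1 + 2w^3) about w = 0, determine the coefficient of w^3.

-2

c_3 = h′′′(0)/3! = -2.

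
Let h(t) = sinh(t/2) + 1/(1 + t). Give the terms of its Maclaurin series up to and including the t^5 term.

-3839*t^5/3840 + t^4 - 47*t^3/48 + t^2 - t/2 + 1

Add the two expansions coefficient-wise.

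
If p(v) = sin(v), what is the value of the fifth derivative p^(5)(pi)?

-1

The coefficient of (v - pi)^5 in the expansion is -1/120, so p^(5)(pi) = 5! * (-1/120) = -1.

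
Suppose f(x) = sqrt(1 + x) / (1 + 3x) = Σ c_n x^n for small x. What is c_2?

59/8

Take the Cauchy product of the two expansions.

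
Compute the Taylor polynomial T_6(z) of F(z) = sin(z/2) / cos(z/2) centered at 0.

Divide the numerator series by the denominator series (power-series long division).
[z^0] = 0;  [z^1] = 1/2;  [z^2] = 0;  [z^3] = 1/24;  [z^4] = 0;  [z^5] = 1/240;  [z^6] = 0.

z^5/240 + z^3/24 + z/2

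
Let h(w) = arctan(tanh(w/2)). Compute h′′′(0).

-1/2

Substitute the inner expansion into the outer series and collect powers.
The coefficient of w^3 in the expansion is -1/12, so h′′′(0) = 3! * (-1/12) = -1/2.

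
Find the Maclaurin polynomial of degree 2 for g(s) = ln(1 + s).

-s^2/2 + s

Differentiate repeatedly and evaluate at the center.
[s^0] = 0;  [s^1] = 1;  [s^2] = -1/2.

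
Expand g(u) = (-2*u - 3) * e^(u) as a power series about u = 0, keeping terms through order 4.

-11*u^4/24 - 3*u^3/2 - 7*u^2/2 - 5*u - 3

Multiply each power in the prefactor through the base expansion.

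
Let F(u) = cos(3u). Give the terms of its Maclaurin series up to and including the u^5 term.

27*u^4/8 - 9*u^2/2 + 1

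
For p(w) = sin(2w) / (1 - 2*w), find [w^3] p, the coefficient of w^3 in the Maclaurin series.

20/3

Multiply the numerator's expansion by the denominator's geometric series.
p(0) = 0
p′(0) = 2
p′′(0) = 8
p′′′(0) = 40
So c_3 = p′′′(0)/3! = 20/3.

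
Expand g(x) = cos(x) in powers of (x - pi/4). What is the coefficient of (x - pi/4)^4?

sqrt(2)/48

Differentiate repeatedly and evaluate at the center.
So c_4 = g^(4)(pi/4)/4! = sqrt(2)/48.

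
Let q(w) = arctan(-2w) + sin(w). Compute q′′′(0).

Combine the two series term by term.
The coefficient of w^3 in the expansion is 5/2, so q′′′(0) = 3! * (5/2) = 15.

15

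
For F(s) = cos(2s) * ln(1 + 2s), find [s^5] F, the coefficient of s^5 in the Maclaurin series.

Write out both Maclaurin series and multiply, keeping only the needed powers.
[s^0] = 0;  [s^1] = 2;  [s^2] = -2;  [s^3] = -4/3;  [s^4] = 0;  [s^5] = 12/5.
So c_5 = F^(5)(0)/5! = 12/5.

12/5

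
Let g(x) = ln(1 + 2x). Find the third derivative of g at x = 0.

16

The coefficient of x^3 in the expansion is 8/3, so g′′′(0) = 3! * (8/3) = 16.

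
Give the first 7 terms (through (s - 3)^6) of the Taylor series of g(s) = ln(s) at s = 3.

-(s - 3)^6/4374 + (s - 3)^5/1215 - (s - 3)^4/324 + (s - 3)^3/81 - (s - 3)^2/18 + (s - 3)/3 + ln(3)

[(s - 3)^0] = ln(3);  [(s - 3)^1] = 1/3;  [(s - 3)^2] = -1/18;  [(s - 3)^3] = 1/81;  [(s - 3)^4] = -1/324;  [(s - 3)^5] = 1/1215;  [(s - 3)^6] = -1/4374.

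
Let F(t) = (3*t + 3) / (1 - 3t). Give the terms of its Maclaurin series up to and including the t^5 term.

Distribute the polynomial across the series and collect like powers.
F(0) = 3
F′(0) = 12
F′′(0) = 72
F′′′(0) = 648
F^(4)(0) = 7776
F^(5)(0) = 116640
Dividing each by k! gives the coefficients c_0, ..., c_5.

972*t^5 + 324*t^4 + 108*t^3 + 36*t^2 + 12*t + 3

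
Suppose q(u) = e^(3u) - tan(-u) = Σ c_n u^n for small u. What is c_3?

Combine the two series term by term.
q(0) = 1
q′(0) = 4
q′′(0) = 9
q′′′(0) = 29
So c_3 = q′′′(0)/3! = 29/6.

29/6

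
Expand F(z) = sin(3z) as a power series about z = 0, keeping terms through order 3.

F(0) = 0
F′(0) = 3
F′′(0) = 0
F′′′(0) = -27

-9*z^3/2 + 3*z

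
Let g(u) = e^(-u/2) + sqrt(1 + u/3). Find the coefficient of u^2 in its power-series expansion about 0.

Add the two expansions coefficient-wise.
So c_2 = g′′(0)/2! = 1/9.

1/9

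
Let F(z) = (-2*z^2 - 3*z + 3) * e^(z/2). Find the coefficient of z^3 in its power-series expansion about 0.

Multiply each power in the prefactor through the base expansion.
[z^0] = 3;  [z^1] = -3/2;  [z^2] = -25/8;  [z^3] = -21/16.

-21/16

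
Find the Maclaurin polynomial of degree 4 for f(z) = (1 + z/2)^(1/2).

-5*z^4/2048 + z^3/128 - z^2/32 + z/4 + 1

f(0) = 1
f′(0) = 1/4
f′′(0) = -1/16
f′′′(0) = 3/64
f^(4)(0) = -15/256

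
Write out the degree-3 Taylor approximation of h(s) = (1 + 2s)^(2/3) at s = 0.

32*s^3/81 - 4*s^2/9 + 4*s/3 + 1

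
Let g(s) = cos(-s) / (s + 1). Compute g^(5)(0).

Use 1/(1 - r) = Σ r^k on the denominator, then take the Cauchy product.
From the series, [s^5] g = -13/24; multiply by 5! = 120 to get -65.

-65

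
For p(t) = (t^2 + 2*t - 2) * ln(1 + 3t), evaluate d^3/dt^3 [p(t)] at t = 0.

-144

Multiply each power in the prefactor through the base expansion.
From the series, [t^3] p = -24; multiply by 3! = 6 to get -144.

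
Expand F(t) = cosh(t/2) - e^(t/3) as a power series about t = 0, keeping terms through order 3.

-t^3/162 + 5*t^2/72 - t/3

Expand each term separately and add.
F(0) = 0
F′(0) = -1/3
F′′(0) = 5/36
F′′′(0) = -1/27
Then c_k = F^(k)(0)/k! gives each Taylor coefficient.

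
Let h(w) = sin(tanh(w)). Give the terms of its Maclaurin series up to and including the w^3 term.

-w^3/2 + w

Compose series: expand the inner function first, then feed it into the outer expansion.
h(0) = 0
h′(0) = 1
h′′(0) = 0
h′′′(0) = -3
The Taylor polynomial is Σ h^(k)(0)/k! · w^k.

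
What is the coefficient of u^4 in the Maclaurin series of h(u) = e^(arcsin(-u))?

Compose series: expand the inner function first, then feed it into the outer expansion.

5/24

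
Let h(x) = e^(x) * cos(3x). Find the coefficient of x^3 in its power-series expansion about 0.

-13/3

Take the Cauchy product of the two expansions.
h(0) = 1
h′(0) = 1
h′′(0) = -8
h′′′(0) = -26
Dividing each by k! gives the coefficients c_0, ..., c_3.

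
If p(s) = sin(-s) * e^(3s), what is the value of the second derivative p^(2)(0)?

Multiply the two series term by term and collect like powers.
From the series, [s^2] p = -3; multiply by 2! = 2 to get -6.

-6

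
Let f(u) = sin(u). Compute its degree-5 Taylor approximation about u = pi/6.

sqrt(3)*(u - pi/6)^5/240 + (u - pi/6)^4/48 - sqrt(3)*(u - pi/6)^3/12 - (u - pi/6)^2/4 + sqrt(3)*(u - pi/6)/2 + 1/2

Apply the Taylor formula c_k = f^(k)(a)/k!.
[(u - pi/6)^0] = 1/2;  [(u - pi/6)^1] = sqrt(3)/2;  [(u - pi/6)^2] = -1/4;  [(u - pi/6)^3] = -sqrt(3)/12;  [(u - pi/6)^4] = 1/48;  [(u - pi/6)^5] = sqrt(3)/240.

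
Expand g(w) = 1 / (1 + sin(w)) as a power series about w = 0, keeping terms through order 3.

-5*w^3/6 + w^2 - w + 1

Expand as Σ (-1)^k u^k with u equal to the inner function's series.
g(0) = 1
g′(0) = -1
g′′(0) = 2
g′′′(0) = -5
Then c_k = g^(k)(0)/k! gives each Taylor coefficient.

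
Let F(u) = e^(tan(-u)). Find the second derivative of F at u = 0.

Substitute the inner expansion into the outer series and collect powers.
The coefficient of u^2 in the expansion is 1/2, so F′′(0) = 2! * (1/2) = 1.

1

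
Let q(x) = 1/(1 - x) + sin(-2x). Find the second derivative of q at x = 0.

Expand each term separately and add.
From the series, [x^2] q = 1; multiply by 2! = 2 to get 2.

2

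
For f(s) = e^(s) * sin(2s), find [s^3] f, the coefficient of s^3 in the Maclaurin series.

-1/3

Multiply the two series term by term and collect like powers.
f(0) = 0
f′(0) = 2
f′′(0) = 4
f′′′(0) = -2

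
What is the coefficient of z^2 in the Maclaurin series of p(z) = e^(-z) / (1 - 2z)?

5/2

Expand each factor separately, then convolve coefficients.
p(0) = 1
p′(0) = 1
p′′(0) = 5
Dividing each by k! gives the coefficients c_0, ..., c_2.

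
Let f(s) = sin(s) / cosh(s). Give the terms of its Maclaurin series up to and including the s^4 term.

-2*s^3/3 + s

Divide the numerator series by the denominator series (power-series long division).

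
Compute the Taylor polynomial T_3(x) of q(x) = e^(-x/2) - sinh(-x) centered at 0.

Add the two expansions coefficient-wise.
[x^0] = 1;  [x^1] = 1/2;  [x^2] = 1/8;  [x^3] = 7/48.

7*x^3/48 + x^2/8 + x/2 + 1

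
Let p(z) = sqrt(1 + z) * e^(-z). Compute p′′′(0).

13/8

Expand each factor separately, then convolve coefficients.
The coefficient of z^3 in the expansion is 13/48, so p′′′(0) = 3! * (13/48) = 13/8.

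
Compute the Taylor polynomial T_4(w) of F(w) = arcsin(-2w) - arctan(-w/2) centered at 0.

Expand each term separately and add.
F(0) = 0
F′(0) = -3/2
F′′(0) = 0
F′′′(0) = -33/4
F^(4)(0) = 0

-11*w^3/8 - 3*w/2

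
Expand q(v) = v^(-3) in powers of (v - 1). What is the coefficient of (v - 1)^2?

6

q(1) = 1
q′(1) = -3
q′′(1) = 12
So c_2 = q′′(1)/2! = 6.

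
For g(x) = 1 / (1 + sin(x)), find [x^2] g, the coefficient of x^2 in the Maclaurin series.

1

Write 1/(1+u) = 1 - u + u^2 - u^3 + ... and substitute the series for u.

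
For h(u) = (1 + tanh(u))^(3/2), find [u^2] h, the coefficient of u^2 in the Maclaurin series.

Plug the Maclaurin series of the inner function into that of the outer and collect terms.
h(0) = 1
h′(0) = 3/2
h′′(0) = 3/4
So c_2 = h′′(0)/2! = 3/8.

3/8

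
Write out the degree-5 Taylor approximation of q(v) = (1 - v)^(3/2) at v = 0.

3*v^5/256 + 3*v^4/128 + v^3/16 + 3*v^2/8 - 3*v/2 + 1

q(0) = 1
q′(0) = -3/2
q′′(0) = 3/4
q′′′(0) = 3/8
q^(4)(0) = 9/16
q^(5)(0) = 45/32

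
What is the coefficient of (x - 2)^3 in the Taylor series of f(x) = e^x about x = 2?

f(2) = e^(2)
f′(2) = e^(2)
f′′(2) = e^(2)
f′′′(2) = e^(2)
So c_3 = f′′′(2)/3! = e^(2)/6.

e^(2)/6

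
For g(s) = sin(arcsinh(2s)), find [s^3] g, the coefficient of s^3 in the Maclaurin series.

-8/3

Compose series: expand the inner function first, then feed it into the outer expansion.
g(0) = 0
g′(0) = 2
g′′(0) = 0
g′′′(0) = -16
So c_3 = g′′′(0)/3! = -8/3.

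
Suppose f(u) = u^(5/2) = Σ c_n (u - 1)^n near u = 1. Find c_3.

5/16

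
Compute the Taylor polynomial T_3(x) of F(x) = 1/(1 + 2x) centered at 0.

-8*x^3 + 4*x^2 - 2*x + 1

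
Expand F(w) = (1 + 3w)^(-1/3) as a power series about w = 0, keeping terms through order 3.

[w^0] = 1;  [w^1] = -1;  [w^2] = 2;  [w^3] = -14/3.

-14*w^3/3 + 2*w^2 - w + 1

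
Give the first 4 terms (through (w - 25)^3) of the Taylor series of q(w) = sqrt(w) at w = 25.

q(25) = 5
q′(25) = 1/10
q′′(25) = -1/500
q′′′(25) = 3/25000
Dividing each by k! gives the coefficients c_0, ..., c_3.

(w - 25)^3/50000 - (w - 25)^2/1000 + (w - 25)/10 + 5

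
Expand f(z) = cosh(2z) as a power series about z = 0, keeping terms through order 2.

f(0) = 1
f′(0) = 0
f′′(0) = 4

2*z^2 + 1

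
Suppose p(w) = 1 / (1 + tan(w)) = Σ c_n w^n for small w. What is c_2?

Write 1/(1+u) = 1 - u + u^2 - u^3 + ... and substitute the series for u.
p(0) = 1
p′(0) = -1
p′′(0) = 2
So c_2 = p′′(0)/2! = 1.

1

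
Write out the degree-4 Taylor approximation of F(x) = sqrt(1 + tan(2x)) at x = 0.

Substitute the inner expansion into the outer series and collect powers.
[x^0] = 1;  [x^1] = 1;  [x^2] = -1/2;  [x^3] = 11/6;  [x^4] = -47/24.

-47*x^4/24 + 11*x^3/6 - x^2/2 + x + 1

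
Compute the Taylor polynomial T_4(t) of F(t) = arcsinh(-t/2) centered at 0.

F(0) = 0
F′(0) = -1/2
F′′(0) = 0
F′′′(0) = 1/8
F^(4)(0) = 0

t^3/48 - t/2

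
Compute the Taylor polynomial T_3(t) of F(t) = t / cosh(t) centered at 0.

Invert the denominator's series and multiply.

-t^3/2 + t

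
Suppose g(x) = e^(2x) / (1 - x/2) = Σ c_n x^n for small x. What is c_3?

Multiply the two series term by term and collect like powers.
g(0) = 1
g′(0) = 5/2
g′′(0) = 13/2
g′′′(0) = 71/4
Dividing each by k! gives the coefficients c_0, ..., c_3.

71/24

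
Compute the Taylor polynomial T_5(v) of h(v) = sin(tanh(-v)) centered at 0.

Compose series: expand the inner function first, then feed it into the outer expansion.
h(0) = 0
h′(0) = -1
h′′(0) = 0
h′′′(0) = 3
h^(4)(0) = 0
h^(5)(0) = -37
Then c_k = h^(k)(0)/k! gives each Taylor coefficient.

-37*v^5/120 + v^3/2 - v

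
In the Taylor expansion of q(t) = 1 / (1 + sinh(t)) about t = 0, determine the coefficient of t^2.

Use the geometric series for the reciprocal, then substitute.
[t^0] = 1;  [t^1] = -1;  [t^2] = 1.

1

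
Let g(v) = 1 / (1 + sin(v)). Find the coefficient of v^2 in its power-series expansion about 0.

Use the geometric series for the reciprocal, then substitute.
g(0) = 1
g′(0) = -1
g′′(0) = 2
So c_2 = g′′(0)/2! = 1.

1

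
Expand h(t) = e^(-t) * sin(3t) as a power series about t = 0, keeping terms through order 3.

-3*t^3 - 3*t^2 + 3*t

Take the Cauchy product of the two expansions.
h(0) = 0
h′(0) = 3
h′′(0) = -6
h′′′(0) = -18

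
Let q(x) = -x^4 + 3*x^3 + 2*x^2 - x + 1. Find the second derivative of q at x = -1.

From the series, [(x + 1)^2] q = -13; multiply by 2! = 2 to get -26.

-26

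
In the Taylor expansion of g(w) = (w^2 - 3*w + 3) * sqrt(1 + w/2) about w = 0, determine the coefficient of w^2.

5/32

Distribute the polynomial across the series and collect like powers.
g(0) = 3
g′(0) = -9/4
g′′(0) = 5/16
So c_2 = g′′(0)/2! = 5/32.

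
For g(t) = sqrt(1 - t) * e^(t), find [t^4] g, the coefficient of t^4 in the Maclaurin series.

Take the Cauchy product of the two expansions.
g(0) = 1
g′(0) = 1/2
g′′(0) = -1/4
g′′′(0) = -13/8
g^(4)(0) = -79/16

-79/384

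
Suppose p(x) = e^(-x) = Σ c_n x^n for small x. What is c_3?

[x^0] = 1;  [x^1] = -1;  [x^2] = 1/2;  [x^3] = -1/6.
So c_3 = p′′′(0)/3! = -1/6.

-1/6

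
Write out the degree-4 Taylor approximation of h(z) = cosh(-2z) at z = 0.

2*z^4/3 + 2*z^2 + 1

h(0) = 1
h′(0) = 0
h′′(0) = 4
h′′′(0) = 0
h^(4)(0) = 16
Then c_k = h^(k)(0)/k! gives each Taylor coefficient.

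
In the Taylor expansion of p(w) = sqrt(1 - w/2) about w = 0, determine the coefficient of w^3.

[w^0] = 1;  [w^1] = -1/4;  [w^2] = -1/32;  [w^3] = -1/128.

-1/128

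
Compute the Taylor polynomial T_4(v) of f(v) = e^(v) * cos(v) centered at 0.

Expand each factor separately, then convolve coefficients.
f(0) = 1
f′(0) = 1
f′′(0) = 0
f′′′(0) = -2
f^(4)(0) = -4

-v^4/6 - v^3/3 + v + 1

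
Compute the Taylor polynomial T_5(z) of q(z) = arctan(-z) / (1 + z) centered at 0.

Take the Cauchy product of the two expansions.
[z^0] = 0;  [z^1] = -1;  [z^2] = 1;  [z^3] = -2/3;  [z^4] = 2/3;  [z^5] = -13/15.

-13*z^5/15 + 2*z^4/3 - 2*z^3/3 + z^2 - z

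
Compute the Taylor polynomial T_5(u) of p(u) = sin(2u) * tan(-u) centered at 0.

Write out both Maclaurin series and multiply, keeping only the needed powers.
[u^0] = 0;  [u^1] = 0;  [u^2] = -2;  [u^3] = 0;  [u^4] = 2/3;  [u^5] = 0.

2*u^4/3 - 2*u^2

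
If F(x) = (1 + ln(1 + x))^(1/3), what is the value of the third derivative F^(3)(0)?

46/27

Plug the Maclaurin series of the inner function into that of the outer and collect terms.
The coefficient of x^3 in the expansion is 23/81, so F′′′(0) = 3! * (23/81) = 46/27.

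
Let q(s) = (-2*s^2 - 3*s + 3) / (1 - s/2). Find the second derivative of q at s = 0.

-11/2

Distribute the polynomial across the series and collect like powers.
The coefficient of s^2 in the expansion is -11/4, so q′′(0) = 2! * (-11/4) = -11/2.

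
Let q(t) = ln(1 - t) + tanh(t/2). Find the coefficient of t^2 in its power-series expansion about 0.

-1/2

Add the two expansions coefficient-wise.
q(0) = 0
q′(0) = -1/2
q′′(0) = -1
The Taylor polynomial is Σ q^(k)(0)/k! · t^k.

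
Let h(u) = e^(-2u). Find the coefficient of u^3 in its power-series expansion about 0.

-4/3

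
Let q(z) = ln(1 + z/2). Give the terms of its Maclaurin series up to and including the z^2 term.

-z^2/8 + z/2

Differentiate repeatedly and evaluate at the center.
q(0) = 0
q′(0) = 1/2
q′′(0) = -1/4
Then c_k = q^(k)(0)/k! gives each Taylor coefficient.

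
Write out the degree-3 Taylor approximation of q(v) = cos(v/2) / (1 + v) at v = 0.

-7*v^3/8 + 7*v^2/8 - v + 1

Multiply the two series term by term and collect like powers.
[v^0] = 1;  [v^1] = -1;  [v^2] = 7/8;  [v^3] = -7/8.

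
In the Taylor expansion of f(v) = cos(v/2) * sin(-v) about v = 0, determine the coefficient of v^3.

7/24

Write out both Maclaurin series and multiply, keeping only the needed powers.
f(0) = 0
f′(0) = -1
f′′(0) = 0
f′′′(0) = 7/4
Dividing each by k! gives the coefficients c_0, ..., c_3.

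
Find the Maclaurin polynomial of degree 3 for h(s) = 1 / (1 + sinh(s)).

Use the geometric series for the reciprocal, then substitute.
h(0) = 1
h′(0) = -1
h′′(0) = 2
h′′′(0) = -7

-7*s^3/6 + s^2 - s + 1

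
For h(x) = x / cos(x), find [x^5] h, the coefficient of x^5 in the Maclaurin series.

5/24

Invert the denominator's series and multiply.
h(0) = 0
h′(0) = 1
h′′(0) = 0
h′′′(0) = 3
h^(4)(0) = 0
h^(5)(0) = 25
Then c_k = h^(k)(0)/k! gives each Taylor coefficient.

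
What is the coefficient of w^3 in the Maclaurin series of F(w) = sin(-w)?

F(0) = 0
F′(0) = -1
F′′(0) = 0
F′′′(0) = 1
So c_3 = F′′′(0)/3! = 1/6.

1/6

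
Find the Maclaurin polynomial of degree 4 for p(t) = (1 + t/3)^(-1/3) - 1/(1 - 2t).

-314893*t^4/19683 - 17510*t^3/2187 - 322*t^2/81 - 19*t/9

Add the two expansions coefficient-wise.
[t^0] = 0;  [t^1] = -19/9;  [t^2] = -322/81;  [t^3] = -17510/2187;  [t^4] = -314893/19683.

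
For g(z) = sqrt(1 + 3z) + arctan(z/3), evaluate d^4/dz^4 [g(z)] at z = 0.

Expand each term separately and add.
The coefficient of z^4 in the expansion is -405/128, so g^(4)(0) = 4! * (-405/128) = -1215/16.

-1215/16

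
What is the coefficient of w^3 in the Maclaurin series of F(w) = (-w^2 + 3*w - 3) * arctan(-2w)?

Multiply each power in the prefactor through the base expansion.
F(0) = 0
F′(0) = 6
F′′(0) = -12
F′′′(0) = -36
So c_3 = F′′′(0)/3! = -6.

-6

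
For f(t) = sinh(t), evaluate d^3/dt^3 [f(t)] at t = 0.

Differentiate repeatedly and evaluate at the center.
The coefficient of t^3 in the expansion is 1/6, so f′′′(0) = 3! * (1/6) = 1.

1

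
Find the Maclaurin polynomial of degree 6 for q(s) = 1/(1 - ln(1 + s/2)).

Let u equal the inner series; expand the outer function in u and truncate.
[s^0] = 1;  [s^1] = 1/2;  [s^2] = 1/8;  [s^3] = 1/24;  [s^4] = 1/96;  [s^5] = 7/1920;  [s^6] = 19/23040.

19*s^6/23040 + 7*s^5/1920 + s^4/96 + s^3/24 + s^2/8 + s/2 + 1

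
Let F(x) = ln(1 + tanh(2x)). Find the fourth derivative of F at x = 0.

Substitute the inner expansion into the outer series and collect powers.
From the series, [x^4] F = 4/3; multiply by 4! = 24 to get 32.

32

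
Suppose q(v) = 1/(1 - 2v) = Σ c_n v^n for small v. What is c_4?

[v^0] = 1;  [v^1] = 2;  [v^2] = 4;  [v^3] = 8;  [v^4] = 16.

16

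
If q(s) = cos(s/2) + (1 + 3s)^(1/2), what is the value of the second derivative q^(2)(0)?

Expand each term separately and add.
The coefficient of s^2 in the expansion is -5/4, so q′′(0) = 2! * (-5/4) = -5/2.

-5/2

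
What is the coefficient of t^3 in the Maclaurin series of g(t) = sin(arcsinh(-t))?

1/3

Substitute the inner expansion into the outer series and collect powers.
g(0) = 0
g′(0) = -1
g′′(0) = 0
g′′′(0) = 2
So c_3 = g′′′(0)/3! = 1/3.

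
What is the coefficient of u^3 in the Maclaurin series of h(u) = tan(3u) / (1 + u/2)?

Expand each factor separately, then convolve coefficients.
h(0) = 0
h′(0) = 3
h′′(0) = -3
h′′′(0) = 117/2
Then c_k = h^(k)(0)/k! gives each Taylor coefficient.

39/4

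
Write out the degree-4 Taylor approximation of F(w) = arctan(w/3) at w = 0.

-w^3/81 + w/3

F(0) = 0
F′(0) = 1/3
F′′(0) = 0
F′′′(0) = -2/27
F^(4)(0) = 0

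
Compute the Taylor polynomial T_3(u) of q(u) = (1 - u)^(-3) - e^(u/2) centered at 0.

Add the two expansions coefficient-wise.
[u^0] = 0;  [u^1] = 5/2;  [u^2] = 47/8;  [u^3] = 479/48.

479*u^3/48 + 47*u^2/8 + 5*u/2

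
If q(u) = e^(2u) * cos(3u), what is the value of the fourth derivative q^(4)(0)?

Multiply the two series term by term and collect like powers.
The coefficient of u^4 in the expansion is -119/24, so q^(4)(0) = 4! * (-119/24) = -119.

-119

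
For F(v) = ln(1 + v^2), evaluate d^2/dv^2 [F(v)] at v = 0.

2

From the series, [v^2] F = 1; multiply by 2! = 2 to get 2.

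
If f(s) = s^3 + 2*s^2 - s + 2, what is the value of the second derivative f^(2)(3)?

22

Compute the successive derivatives at the expansion point and divide by k!.
From the series, [(s - 3)^2] f = 11; multiply by 2! = 2 to get 22.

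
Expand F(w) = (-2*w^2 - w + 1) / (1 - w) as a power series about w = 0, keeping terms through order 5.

Multiply each power in the prefactor through the base expansion.
F(0) = 1
F′(0) = 0
F′′(0) = -4
F′′′(0) = -12
F^(4)(0) = -48
F^(5)(0) = -240
Dividing each by k! gives the coefficients c_0, ..., c_5.

-2*w^5 - 2*w^4 - 2*w^3 - 2*w^2 + 1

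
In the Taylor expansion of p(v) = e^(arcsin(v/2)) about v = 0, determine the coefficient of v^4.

Substitute the inner expansion into the outer series and collect powers.
p(0) = 1
p′(0) = 1/2
p′′(0) = 1/4
p′′′(0) = 1/4
p^(4)(0) = 5/16

5/384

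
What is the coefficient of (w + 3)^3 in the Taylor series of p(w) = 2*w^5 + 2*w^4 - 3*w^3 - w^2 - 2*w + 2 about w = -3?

153

Use the known series and substitute for the argument.
p(-3) = -244
p′(-3) = 517
p′′(-3) = -812
p′′′(-3) = 918
So c_3 = p′′′(-3)/3! = 153.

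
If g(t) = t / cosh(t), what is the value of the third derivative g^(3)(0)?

-3

Write the quotient as an unknown series and match coefficients against numerator = denominator · series.
The coefficient of t^3 in the expansion is -1/2, so g′′′(0) = 3! * (-1/2) = -3.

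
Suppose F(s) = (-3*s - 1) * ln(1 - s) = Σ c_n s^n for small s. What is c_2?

Multiply each power in the prefactor through the base expansion.
F(0) = 0
F′(0) = 1
F′′(0) = 7

7/2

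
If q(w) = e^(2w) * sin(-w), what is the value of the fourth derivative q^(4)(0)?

Write out both Maclaurin series and multiply, keeping only the needed powers.
The coefficient of w^4 in the expansion is -1, so q^(4)(0) = 4! * (-1) = -24.

-24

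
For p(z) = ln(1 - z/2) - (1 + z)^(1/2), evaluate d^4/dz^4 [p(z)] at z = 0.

Combine the two series term by term.
The coefficient of z^4 in the expansion is 3/128, so p^(4)(0) = 4! * (3/128) = 9/16.

9/16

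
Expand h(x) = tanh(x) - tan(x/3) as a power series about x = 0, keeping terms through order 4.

Combine the two series term by term.
h(0) = 0
h′(0) = 2/3
h′′(0) = 0
h′′′(0) = -56/27
h^(4)(0) = 0
Then c_k = h^(k)(0)/k! gives each Taylor coefficient.

-28*x^3/81 + 2*x/3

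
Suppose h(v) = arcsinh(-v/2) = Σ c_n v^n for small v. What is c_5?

h(0) = 0
h′(0) = -1/2
h′′(0) = 0
h′′′(0) = 1/8
h^(4)(0) = 0
h^(5)(0) = -9/32
So c_5 = h^(5)(0)/5! = -3/1280.

-3/1280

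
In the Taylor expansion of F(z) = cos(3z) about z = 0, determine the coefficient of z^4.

Differentiate repeatedly and evaluate at the center.
F(0) = 1
F′(0) = 0
F′′(0) = -9
F′′′(0) = 0
F^(4)(0) = 81

27/8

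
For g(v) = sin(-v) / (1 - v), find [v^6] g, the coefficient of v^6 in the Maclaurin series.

Take the Cauchy product of the two expansions.
So c_6 = g^(6)(0)/6! = -101/120.

-101/120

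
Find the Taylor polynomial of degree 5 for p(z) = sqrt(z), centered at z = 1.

7*(z - 1)^5/256 - 5*(z - 1)^4/128 + (z - 1)^3/16 - (z - 1)^2/8 + (z - 1)/2 + 1

Compute the successive derivatives at the expansion point and divide by k!.
p(1) = 1
p′(1) = 1/2
p′′(1) = -1/4
p′′′(1) = 3/8
p^(4)(1) = -15/16
p^(5)(1) = 105/32
The Taylor polynomial is Σ p^(k)(1)/k! · (z - 1)^k.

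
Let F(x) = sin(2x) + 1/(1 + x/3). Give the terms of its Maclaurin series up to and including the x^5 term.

Add the two expansions coefficient-wise.
F(0) = 1
F′(0) = 5/3
F′′(0) = 2/9
F′′′(0) = -74/9
F^(4)(0) = 8/27
F^(5)(0) = 2552/81
The Taylor polynomial is Σ F^(k)(0)/k! · x^k.

319*x^5/1215 + x^4/81 - 37*x^3/27 + x^2/9 + 5*x/3 + 1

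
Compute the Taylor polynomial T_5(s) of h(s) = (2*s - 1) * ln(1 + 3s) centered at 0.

Distribute the polynomial across the series and collect like powers.
h(0) = 0
h′(0) = -3
h′′(0) = 21
h′′′(0) = -108
h^(4)(0) = 918
h^(5)(0) = -10692
Dividing each by k! gives the coefficients c_0, ..., c_5.

-891*s^5/10 + 153*s^4/4 - 18*s^3 + 21*s^2/2 - 3*s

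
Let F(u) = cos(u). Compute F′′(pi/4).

The coefficient of (u - pi/4)^2 in the expansion is -sqrt(2)/4, so F′′(pi/4) = 2! * (-sqrt(2)/4) = -sqrt(2)/2.

-sqrt(2)/2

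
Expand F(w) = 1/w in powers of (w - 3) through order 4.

(w - 3)^4/243 - (w - 3)^3/81 + (w - 3)^2/27 - (w - 3)/9 + 1/3

Compute the successive derivatives at the expansion point and divide by k!.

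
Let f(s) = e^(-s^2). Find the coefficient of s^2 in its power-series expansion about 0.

-1

Differentiate repeatedly and evaluate at the center.
f(0) = 1
f′(0) = 0
f′′(0) = -2
So c_2 = f′′(0)/2! = -1.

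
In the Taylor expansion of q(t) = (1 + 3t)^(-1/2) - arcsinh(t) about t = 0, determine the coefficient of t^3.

Combine the two series term by term.
[t^0] = 1;  [t^1] = -5/2;  [t^2] = 27/8;  [t^3] = -397/48.
So c_3 = q′′′(0)/3! = -397/48.

-397/48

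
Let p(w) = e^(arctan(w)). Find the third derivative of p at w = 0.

Let u equal the inner series; expand the outer function in u and truncate.
From the series, [w^3] p = -1/6; multiply by 3! = 6 to get -1.

-1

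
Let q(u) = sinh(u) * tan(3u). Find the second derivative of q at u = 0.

6

Write out both Maclaurin series and multiply, keeping only the needed powers.
The coefficient of u^2 in the expansion is 3, so q′′(0) = 2! * (3) = 6.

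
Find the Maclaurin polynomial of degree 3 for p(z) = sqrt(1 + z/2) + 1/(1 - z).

Expand each term separately and add.
p(0) = 2
p′(0) = 5/4
p′′(0) = 31/16
p′′′(0) = 387/64
Dividing each by k! gives the coefficients c_0, ..., c_3.

129*z^3/128 + 31*z^2/32 + 5*z/4 + 2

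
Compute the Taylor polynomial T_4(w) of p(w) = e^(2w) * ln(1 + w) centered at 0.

3*w^4/4 + 4*w^3/3 + 3*w^2/2 + w

Expand each factor separately, then convolve coefficients.
p(0) = 0
p′(0) = 1
p′′(0) = 3
p′′′(0) = 8
p^(4)(0) = 18
Then c_k = p^(k)(0)/k! gives each Taylor coefficient.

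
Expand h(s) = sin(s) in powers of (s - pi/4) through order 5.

h(pi/4) = sqrt(2)/2
h′(pi/4) = sqrt(2)/2
h′′(pi/4) = -sqrt(2)/2
h′′′(pi/4) = -sqrt(2)/2
h^(4)(pi/4) = sqrt(2)/2
h^(5)(pi/4) = sqrt(2)/2

sqrt(2)*(s - pi/4)^5/240 + sqrt(2)*(s - pi/4)^4/48 - sqrt(2)*(s - pi/4)^3/12 - sqrt(2)*(s - pi/4)^2/4 + sqrt(2)*(s - pi/4)/2 + sqrt(2)/2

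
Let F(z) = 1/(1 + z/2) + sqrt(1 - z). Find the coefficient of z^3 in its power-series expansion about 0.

Expand each term separately and add.
[z^0] = 2;  [z^1] = -1;  [z^2] = 1/8;  [z^3] = -3/16.

-3/16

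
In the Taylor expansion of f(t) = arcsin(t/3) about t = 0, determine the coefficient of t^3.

f(0) = 0
f′(0) = 1/3
f′′(0) = 0
f′′′(0) = 1/27
So c_3 = f′′′(0)/3! = 1/162.

1/162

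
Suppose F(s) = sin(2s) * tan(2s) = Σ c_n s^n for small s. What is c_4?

8/3

Write out both Maclaurin series and multiply, keeping only the needed powers.
[s^0] = 0;  [s^1] = 0;  [s^2] = 4;  [s^3] = 0;  [s^4] = 8/3.
So c_4 = F^(4)(0)/4! = 8/3.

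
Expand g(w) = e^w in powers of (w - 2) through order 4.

(w - 2)^4*e^(2)/24 + (w - 2)^3*e^(2)/6 + (w - 2)^2*e^(2)/2 + (w - 2)*e^(2) + e^(2)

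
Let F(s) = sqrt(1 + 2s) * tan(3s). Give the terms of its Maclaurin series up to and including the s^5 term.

1041*s^5/40 + 21*s^4/2 + 15*s^3/2 + 3*s^2 + 3*s

Multiply the two series term by term and collect like powers.
F(0) = 0
F′(0) = 3
F′′(0) = 6
F′′′(0) = 45
F^(4)(0) = 252
F^(5)(0) = 3123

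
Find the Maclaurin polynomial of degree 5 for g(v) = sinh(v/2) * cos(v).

Write out both Maclaurin series and multiply, keeping only the needed powers.
g(0) = 0
g′(0) = 1/2
g′′(0) = 0
g′′′(0) = -11/8
g^(4)(0) = 0
g^(5)(0) = 41/32

41*v^5/3840 - 11*v^3/48 + v/2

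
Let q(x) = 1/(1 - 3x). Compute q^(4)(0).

Differentiate repeatedly and evaluate at the center.
The coefficient of x^4 in the expansion is 81, so q^(4)(0) = 4! * (81) = 1944.

1944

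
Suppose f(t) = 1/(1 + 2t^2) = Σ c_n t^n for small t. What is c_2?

-2

[t^0] = 1;  [t^1] = 0;  [t^2] = -2.
So c_2 = f′′(0)/2! = -2.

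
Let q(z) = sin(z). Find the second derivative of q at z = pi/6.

Use the known series and substitute for the argument.
From the series, [(z - pi/6)^2] q = -1/4; multiply by 2! = 2 to get -1/2.

-1/2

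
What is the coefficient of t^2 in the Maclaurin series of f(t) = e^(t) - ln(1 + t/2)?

5/8

Combine the two series term by term.
[t^0] = 1;  [t^1] = 1/2;  [t^2] = 5/8.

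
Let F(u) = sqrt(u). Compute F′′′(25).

3/25000

From the series, [(u - 25)^3] F = 1/50000; multiply by 3! = 6 to get 3/25000.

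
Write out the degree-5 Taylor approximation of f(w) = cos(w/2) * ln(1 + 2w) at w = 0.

1943*w^5/320 - 15*w^4/4 + 29*w^3/12 - 2*w^2 + 2*w

Multiply the two series term by term and collect like powers.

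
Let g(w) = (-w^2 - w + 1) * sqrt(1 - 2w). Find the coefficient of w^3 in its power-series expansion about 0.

1

Multiply each power in the prefactor through the base expansion.
g(0) = 1
g′(0) = -2
g′′(0) = -1
g′′′(0) = 6
So c_3 = g′′′(0)/3! = 1.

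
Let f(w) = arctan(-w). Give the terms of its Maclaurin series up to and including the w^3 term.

w^3/3 - w

[w^0] = 0;  [w^1] = -1;  [w^2] = 0;  [w^3] = 1/3.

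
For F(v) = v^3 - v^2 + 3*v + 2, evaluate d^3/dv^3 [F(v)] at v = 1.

The coefficient of (v - 1)^3 in the expansion is 1, so F′′′(1) = 3! * (1) = 6.

6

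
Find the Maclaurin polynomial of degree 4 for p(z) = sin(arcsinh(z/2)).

Substitute the inner expansion into the outer series and collect powers.
p(0) = 0
p′(0) = 1/2
p′′(0) = 0
p′′′(0) = -1/4
p^(4)(0) = 0
The Taylor polynomial is Σ p^(k)(0)/k! · z^k.

-z^3/24 + z/2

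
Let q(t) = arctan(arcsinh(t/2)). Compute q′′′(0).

-3/8

Substitute the inner expansion into the outer series and collect powers.
The coefficient of t^3 in the expansion is -1/16, so q′′′(0) = 3! * (-1/16) = -3/8.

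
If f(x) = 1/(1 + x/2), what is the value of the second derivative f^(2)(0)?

Compute the successive derivatives at the expansion point and divide by k!.
The coefficient of x^2 in the expansion is 1/4, so f′′(0) = 2! * (1/4) = 1/2.

1/2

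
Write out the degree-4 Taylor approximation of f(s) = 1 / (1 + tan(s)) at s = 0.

5*s^4/3 - 4*s^3/3 + s^2 - s + 1

Use the geometric series for the reciprocal, then substitute.
f(0) = 1
f′(0) = -1
f′′(0) = 2
f′′′(0) = -8
f^(4)(0) = 40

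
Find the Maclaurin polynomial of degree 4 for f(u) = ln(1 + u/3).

-u^4/324 + u^3/81 - u^2/18 + u/3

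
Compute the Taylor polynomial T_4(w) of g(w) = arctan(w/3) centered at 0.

Compute the successive derivatives at the expansion point and divide by k!.
g(0) = 0
g′(0) = 1/3
g′′(0) = 0
g′′′(0) = -2/27
g^(4)(0) = 0

-w^3/81 + w/3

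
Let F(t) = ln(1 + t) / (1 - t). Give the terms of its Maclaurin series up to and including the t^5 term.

47*t^5/60 + 7*t^4/12 + 5*t^3/6 + t^2/2 + t

Use 1/(1 - r) = Σ r^k on the denominator, then take the Cauchy product.
F(0) = 0
F′(0) = 1
F′′(0) = 1
F′′′(0) = 5
F^(4)(0) = 14
F^(5)(0) = 94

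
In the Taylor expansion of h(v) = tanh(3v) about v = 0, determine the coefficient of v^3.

-9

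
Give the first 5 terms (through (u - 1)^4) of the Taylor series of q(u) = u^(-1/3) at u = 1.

35*(u - 1)^4/243 - 14*(u - 1)^3/81 + 2*(u - 1)^2/9 - (u - 1)/3 + 1

q(1) = 1
q′(1) = -1/3
q′′(1) = 4/9
q′′′(1) = -28/27
q^(4)(1) = 280/81
The Taylor polynomial is Σ q^(k)(1)/k! · (u - 1)^k.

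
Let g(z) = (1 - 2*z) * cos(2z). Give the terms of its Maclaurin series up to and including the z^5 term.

Multiply each power in the prefactor through the base expansion.
g(0) = 1
g′(0) = -2
g′′(0) = -4
g′′′(0) = 24
g^(4)(0) = 16
g^(5)(0) = -160
Then c_k = g^(k)(0)/k! gives each Taylor coefficient.

-4*z^5/3 + 2*z^4/3 + 4*z^3 - 2*z^2 - 2*z + 1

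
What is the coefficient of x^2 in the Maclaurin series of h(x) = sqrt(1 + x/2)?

-1/32

h(0) = 1
h′(0) = 1/4
h′′(0) = -1/16
The Taylor polynomial is Σ h^(k)(0)/k! · x^k.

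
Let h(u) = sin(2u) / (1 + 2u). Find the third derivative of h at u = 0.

40

Write out both Maclaurin series and multiply, keeping only the needed powers.
The coefficient of u^3 in the expansion is 20/3, so h′′′(0) = 3! * (20/3) = 40.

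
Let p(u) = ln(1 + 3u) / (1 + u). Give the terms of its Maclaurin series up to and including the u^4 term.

Expand each factor separately, then convolve coefficients.
p(0) = 0
p′(0) = 3
p′′(0) = -15
p′′′(0) = 99
p^(4)(0) = -882
Then c_k = p^(k)(0)/k! gives each Taylor coefficient.

-147*u^4/4 + 33*u^3/2 - 15*u^2/2 + 3*u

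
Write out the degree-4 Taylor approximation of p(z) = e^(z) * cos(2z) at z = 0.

-7*z^4/24 - 11*z^3/6 - 3*z^2/2 + z + 1

Multiply the two series term by term and collect like powers.
p(0) = 1
p′(0) = 1
p′′(0) = -3
p′′′(0) = -11
p^(4)(0) = -7
Dividing each by k! gives the coefficients c_0, ..., c_4.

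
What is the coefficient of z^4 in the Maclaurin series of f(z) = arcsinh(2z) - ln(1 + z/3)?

Combine the two series term by term.
f(0) = 0
f′(0) = 5/3
f′′(0) = 1/9
f′′′(0) = -218/27
f^(4)(0) = 2/27

1/324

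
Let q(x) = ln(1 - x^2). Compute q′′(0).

From the series, [x^2] q = -1; multiply by 2! = 2 to get -2.

-2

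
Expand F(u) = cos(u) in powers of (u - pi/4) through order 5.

F(pi/4) = sqrt(2)/2
F′(pi/4) = -sqrt(2)/2
F′′(pi/4) = -sqrt(2)/2
F′′′(pi/4) = sqrt(2)/2
F^(4)(pi/4) = sqrt(2)/2
F^(5)(pi/4) = -sqrt(2)/2

-sqrt(2)*(u - pi/4)^5/240 + sqrt(2)*(u - pi/4)^4/48 + sqrt(2)*(u - pi/4)^3/12 - sqrt(2)*(u - pi/4)^2/4 - sqrt(2)*(u - pi/4)/2 + sqrt(2)/2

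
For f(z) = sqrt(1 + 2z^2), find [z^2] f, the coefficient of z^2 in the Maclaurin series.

Compute the successive derivatives at the expansion point and divide by k!.
f(0) = 1
f′(0) = 0
f′′(0) = 2
So c_2 = f′′(0)/2! = 1.

1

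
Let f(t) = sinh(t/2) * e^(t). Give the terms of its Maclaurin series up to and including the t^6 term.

91*t^6/11520 + 121*t^5/3840 + 5*t^4/48 + 13*t^3/48 + t^2/2 + t/2

Write out both Maclaurin series and multiply, keeping only the needed powers.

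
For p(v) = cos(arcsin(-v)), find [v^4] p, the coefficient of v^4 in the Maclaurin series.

Plug the Maclaurin series of the inner function into that of the outer and collect terms.
[v^0] = 1;  [v^1] = 0;  [v^2] = -1/2;  [v^3] = 0;  [v^4] = -1/8.

-1/8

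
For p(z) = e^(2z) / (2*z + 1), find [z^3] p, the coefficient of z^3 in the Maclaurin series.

-8/3

Multiply the numerator's expansion by the denominator's geometric series.
p(0) = 1
p′(0) = 0
p′′(0) = 4
p′′′(0) = -16
The Taylor polynomial is Σ p^(k)(0)/k! · z^k.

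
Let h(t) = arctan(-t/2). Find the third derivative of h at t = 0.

From the series, [t^3] h = 1/24; multiply by 3! = 6 to get 1/4.

1/4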